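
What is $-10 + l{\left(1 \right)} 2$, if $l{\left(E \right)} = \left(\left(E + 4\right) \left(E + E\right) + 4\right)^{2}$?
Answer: $382$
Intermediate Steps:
$l{\left(E \right)} = \left(4 + 2 E \left(4 + E\right)\right)^{2}$ ($l{\left(E \right)} = \left(\left(4 + E\right) 2 E + 4\right)^{2} = \left(2 E \left(4 + E\right) + 4\right)^{2} = \left(4 + 2 E \left(4 + E\right)\right)^{2}$)
$-10 + l{\left(1 \right)} 2 = -10 + 4 \left(2 + 1^{2} + 4 \cdot 1\right)^{2} \cdot 2 = -10 + 4 \left(2 + 1 + 4\right)^{2} \cdot 2 = -10 + 4 \cdot 7^{2} \cdot 2 = -10 + 4 \cdot 49 \cdot 2 = -10 + 196 \cdot 2 = -10 + 392 = 382$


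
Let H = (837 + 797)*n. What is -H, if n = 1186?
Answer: -1937924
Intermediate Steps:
H = 1937924 (H = (837 + 797)*1186 = 1634*1186 = 1937924)
-H = -1*1937924 = -1937924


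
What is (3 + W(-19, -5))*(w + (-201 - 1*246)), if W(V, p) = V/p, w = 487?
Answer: 272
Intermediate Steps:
(3 + W(-19, -5))*(w + (-201 - 1*246)) = (3 - 19/(-5))*(487 + (-201 - 1*246)) = (3 - 19*(-⅕))*(487 + (-201 - 246)) = (3 + 19/5)*(487 - 447) = (34/5)*40 = 272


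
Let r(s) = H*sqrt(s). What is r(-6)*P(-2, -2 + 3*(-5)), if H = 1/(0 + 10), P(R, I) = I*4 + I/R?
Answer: -119*I*sqrt(6)/20 ≈ -14.574*I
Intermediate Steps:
P(R, I) = 4*I + I/R
H = 1/10 ≈ 0.10000
r(s) = sqrt(s)/10
r(-6)*P(-2, -2 + 3*(-5)) = (sqrt(-6)/10)*(4*(-2 + 3*(-5)) + (-2 + 3*(-5))/(-2)) = ((I*sqrt(6))/10)*(4*(-2 - 15) + (-2 - 15)*(-1/2)) = (I*sqrt(6)/10)*(4*(-17) - 17*(-1/2)) = (I*sqrt(6)/10)*(-68 + 17/2) = (I*sqrt(6)/10)*(-119/2) = -119*I*sqrt(6)/20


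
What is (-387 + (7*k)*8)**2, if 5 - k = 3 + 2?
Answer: 149769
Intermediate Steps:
k = 0 (k = 5 - (3 + 2) = 5 - 1*5 = 5 - 5 = 0)
(-387 + (7*k)*8)**2 = (-387 + (7*0)*8)**2 = (-387 + 0*8)**2 = (-387 + 0)**2 = (-387)**2 = 149769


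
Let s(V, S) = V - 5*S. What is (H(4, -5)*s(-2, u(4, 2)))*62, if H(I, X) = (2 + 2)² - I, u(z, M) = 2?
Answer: -8928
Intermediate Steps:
H(I, X) = 16 - I (H(I, X) = 4² - I = 16 - I)
(H(4, -5)*s(-2, u(4, 2)))*62 = ((16 - 1*4)*(-2 - 5*2))*62 = ((16 - 4)*(-2 - 10))*62 = (12*(-12))*62 = -144*62 = -8928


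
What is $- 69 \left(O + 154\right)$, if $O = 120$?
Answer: $-18906$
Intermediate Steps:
$- 69 \left(O + 154\right) = - 69 \left(120 + 154\right) = \left(-69\right) 274 = -18906$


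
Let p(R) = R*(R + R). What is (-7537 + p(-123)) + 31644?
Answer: 54365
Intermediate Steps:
p(R) = 2*R² (p(R) = R*(2*R) = 2*R²)
(-7537 + p(-123)) + 31644 = (-7537 + 2*(-123)²) + 31644 = (-7537 + 2*15129) + 31644 = (-7537 + 30258) + 31644 = 22721 + 31644 = 54365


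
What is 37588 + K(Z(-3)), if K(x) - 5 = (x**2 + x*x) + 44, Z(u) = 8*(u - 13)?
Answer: 70405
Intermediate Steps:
Z(u) = -104 + 8*u (Z(u) = 8*(-13 + u) = -104 + 8*u)
K(x) = 49 + 2*x**2 (K(x) = 5 + ((x**2 + x*x) + 44) = 5 + ((x**2 + x**2) + 44) = 5 + (2*x**2 + 44) = 5 + (44 + 2*x**2) = 49 + 2*x**2)
37588 + K(Z(-3)) = 37588 + (49 + 2*(-104 + 8*(-3))**2) = 37588 + (49 + 2*(-104 - 24)**2) = 37588 + (49 + 2*(-128)**2) = 37588 + (49 + 2*16384) = 37588 + (49 + 32768) = 37588 + 32817 = 70405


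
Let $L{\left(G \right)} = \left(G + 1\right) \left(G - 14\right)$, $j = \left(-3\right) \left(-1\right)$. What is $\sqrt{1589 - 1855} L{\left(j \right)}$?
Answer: $- 44 i \sqrt{266} \approx - 717.62 i$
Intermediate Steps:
$j = 3$
$L{\left(G \right)} = \left(1 + G\right) \left(-14 + G\right)$
$\sqrt{1589 - 1855} L{\left(j \right)} = \sqrt{1589 - 1855} \left(-14 + 3^{2} - 39\right) = \sqrt{-266} \left(-14 + 9 - 39\right) = i \sqrt{266} \left(-44\right) = - 44 i \sqrt{266}$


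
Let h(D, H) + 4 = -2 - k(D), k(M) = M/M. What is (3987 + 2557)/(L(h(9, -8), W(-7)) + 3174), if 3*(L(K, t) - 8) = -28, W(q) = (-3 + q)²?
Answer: 9816/4759 ≈ 2.0626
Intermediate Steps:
k(M) = 1
h(D, H) = -7 (h(D, H) = -4 + (-2 - 1*1) = -4 + (-2 - 1) = -4 - 3 = -7)
L(K, t) = -4/3 (L(K, t) = 8 + (⅓)*(-28) = 8 - 28/3 = -4/3)
(3987 + 2557)/(L(h(9, -8), W(-7)) + 3174) = (3987 + 2557)/(-4/3 + 3174) = 6544/(9518/3) = 6544*(3/9518) = 9816/4759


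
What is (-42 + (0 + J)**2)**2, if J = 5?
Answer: 289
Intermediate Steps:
(-42 + (0 + J)**2)**2 = (-42 + (0 + 5)**2)**2 = (-42 + 5**2)**2 = (-42 + 25)**2 = (-17)**2 = 289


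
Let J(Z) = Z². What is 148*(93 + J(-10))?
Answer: 28564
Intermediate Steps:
148*(93 + J(-10)) = 148*(93 + (-10)²) = 148*(93 + 100) = 148*193 = 28564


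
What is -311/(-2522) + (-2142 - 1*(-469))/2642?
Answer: -849411/1665781 ≈ -0.50992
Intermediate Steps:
-311/(-2522) + (-2142 - 1*(-469))/2642 = -311*(-1/2522) + (-2142 + 469)*(1/2642) = 311/2522 - 1673*1/2642 = 311/2522 - 1673/2642 = -849411/1665781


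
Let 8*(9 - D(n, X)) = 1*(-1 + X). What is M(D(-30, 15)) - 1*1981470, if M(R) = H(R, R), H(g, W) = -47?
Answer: -1981517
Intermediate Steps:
D(n, X) = 73/8 - X/8 (D(n, X) = 9 - (-1 + X)/8 = 9 + (1/8 - X/8) = 73/8 - X/8)
M(R) = -47
M(D(-30, 15)) - 1*1981470 = -47 - 1*1981470 = -47 - 1981470 = -1981517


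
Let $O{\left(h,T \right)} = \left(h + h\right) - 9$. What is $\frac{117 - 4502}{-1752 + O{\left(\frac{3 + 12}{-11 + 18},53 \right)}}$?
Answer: $\frac{30695}{12297} \approx 2.4961$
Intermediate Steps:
$O{\left(h,T \right)} = -9 + 2 h$ ($O{\left(h,T \right)} = 2 h - 9 = -9 + 2 h$)
$\frac{117 - 4502}{-1752 + O{\left(\frac{3 + 12}{-11 + 18},53 \right)}} = \frac{117 - 4502}{-1752 - \left(9 - 2 \frac{3 + 12}{-11 + 18}\right)} = - \frac{4385}{-1752 - \left(9 - 2 \cdot \frac{15}{7}\right)} = - \frac{4385}{-1752 - \left(9 - 2 \cdot 15 \cdot \frac{1}{7}\right)} = - \frac{4385}{-1752 + \left(-9 + 2 \cdot \frac{15}{7}\right)} = - \frac{4385}{-1752 + \left(-9 + \frac{30}{7}\right)} = - \frac{4385}{-1752 - \frac{33}{7}} = - \frac{4385}{- \frac{12297}{7}} = \left(-4385\right) \left(- \frac{7}{12297}\right) = \frac{30695}{12297}$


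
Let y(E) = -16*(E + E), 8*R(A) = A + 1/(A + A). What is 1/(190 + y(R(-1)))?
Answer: 1/196 ≈ 0.0051020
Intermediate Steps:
R(A) = A/8 + 1/(16*A) (R(A) = (A + 1/(A + A))/8 = (A + 1/(2*A))/8 = A/8 + 1/(16*A))
y(E) = -32*E
1/(190 + y(R(-1))) = 1/(190 - 32*((⅛)*(-1) + (1/16)/(-1))) = 1/(190 - 32*(-⅛ + (1/16)*(-1))) = 1/(190 - 32*(-⅛ - 1/16)) = 1/(190 - 32*(-3/16)) = 1/(190 + 6) = 1/196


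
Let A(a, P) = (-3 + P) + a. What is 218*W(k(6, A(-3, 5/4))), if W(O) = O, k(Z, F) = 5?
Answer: 1090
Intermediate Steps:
A(a, P) = -3 + P + a
218*W(k(6, A(-3, 5/4))) = 218*5 = 1090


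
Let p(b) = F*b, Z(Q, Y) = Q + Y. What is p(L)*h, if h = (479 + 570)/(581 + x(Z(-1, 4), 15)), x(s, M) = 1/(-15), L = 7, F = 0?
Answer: 0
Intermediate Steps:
x(s, M) = -1/15
p(b) = 0 (p(b) = 0*b = 0)
h = 15735/8714 (h = (479 + 570)/(581 - 1/15) = 1049/(8714/15) = 1049*(15/8714) = 15735/8714 ≈ 1.8057)
p(L)*h = 0*(15735/8714) = 0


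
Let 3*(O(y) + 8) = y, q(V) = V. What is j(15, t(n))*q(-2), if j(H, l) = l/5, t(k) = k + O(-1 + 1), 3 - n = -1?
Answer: 8/5 ≈ 1.6000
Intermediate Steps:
n = 4 (n = 3 - 1*(-1) = 3 + 1 = 4)
O(y) = -8 + y/3
t(k) = -8 + k (t(k) = k + (-8 + (-1 + 1)/3) = k + (-8 + (1/3)*0) = k + (-8 + 0) = k - 8 = -8 + k)
j(H, l) = l/5 (j(H, l) = l*(1/5) = l/5)
j(15, t(n))*q(-2) = ((-8 + 4)/5)*(-2) = ((1/5)*(-4))*(-2) = -4/5*(-2) = 8/5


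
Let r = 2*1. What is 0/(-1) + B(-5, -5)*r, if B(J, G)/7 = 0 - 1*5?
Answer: -70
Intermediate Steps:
B(J, G) = -35 (B(J, G) = 7*(0 - 1*5) = 7*(0 - 5) = 7*(-5) = -35)
r = 2
0/(-1) + B(-5, -5)*r = 0/(-1) - 35*2 = 0*(-1) - 70 = 0 - 70 = -70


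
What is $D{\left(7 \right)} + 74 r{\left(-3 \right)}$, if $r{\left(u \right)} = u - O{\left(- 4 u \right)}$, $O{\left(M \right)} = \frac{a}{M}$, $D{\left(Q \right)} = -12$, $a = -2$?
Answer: $- \frac{665}{3} \approx -221.67$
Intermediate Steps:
$O{\left(M \right)} = - \frac{2}{M}$
$r{\left(u \right)} = u - \frac{1}{2 u}$ ($r{\left(u \right)} = u - - \frac{2}{\left(-4\right) u} = u - - 2 \left(- \frac{1}{4 u}\right) = u - \frac{1}{2 u}$)
$D{\left(7 \right)} + 74 r{\left(-3 \right)} = -12 + 74 \left(-3 - \frac{1}{2 \left(-3\right)}\right) = -12 + 74 \left(-3 - - \frac{1}{6}\right) = -12 + 74 \left(-3 + \frac{1}{6}\right) = -12 + 74 \left(- \frac{17}{6}\right) = -12 - \frac{629}{3} = - \frac{665}{3}$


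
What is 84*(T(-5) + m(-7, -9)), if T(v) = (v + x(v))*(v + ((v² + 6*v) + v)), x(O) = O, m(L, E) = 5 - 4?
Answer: 12684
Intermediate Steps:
m(L, E) = 1
T(v) = 2*v*(v² + 8*v) (T(v) = (v + v)*(v + ((v² + 6*v) + v)) = (2*v)*(v + (v² + 7*v)) = (2*v)*(v² + 8*v) = 2*v*(v² + 8*v))
84*(T(-5) + m(-7, -9)) = 84*(2*(-5)²*(8 - 5) + 1) = 84*(2*25*3 + 1) = 84*(150 + 1) = 84*151 = 12684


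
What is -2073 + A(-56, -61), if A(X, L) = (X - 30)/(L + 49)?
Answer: -12395/6 ≈ -2065.8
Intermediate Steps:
A(X, L) = (-30 + X)/(49 + L)
-2073 + A(-56, -61) = -2073 + (-30 - 56)/(49 - 61) = -2073 - 86/(-12) = -2073 - 1/12*(-86) = -2073 + 43/6 = -12395/6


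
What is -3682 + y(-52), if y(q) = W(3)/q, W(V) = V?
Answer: -191467/52 ≈ -3682.1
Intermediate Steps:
y(q) = 3/q
-3682 + y(-52) = -3682 + 3/(-52) = -3682 + 3*(-1/52) = -3682 - 3/52 = -191467/52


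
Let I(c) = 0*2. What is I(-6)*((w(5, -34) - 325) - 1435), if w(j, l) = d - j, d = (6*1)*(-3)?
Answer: 0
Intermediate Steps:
d = -18 (d = 6*(-3) = -18)
w(j, l) = -18 - j
I(c) = 0
I(-6)*((w(5, -34) - 325) - 1435) = 0*(((-18 - 1*5) - 325) - 1435) = 0*(((-18 - 5) - 325) - 1435) = 0*((-23 - 325) - 1435) = 0*(-348 - 1435) = 0*(-1783) = 0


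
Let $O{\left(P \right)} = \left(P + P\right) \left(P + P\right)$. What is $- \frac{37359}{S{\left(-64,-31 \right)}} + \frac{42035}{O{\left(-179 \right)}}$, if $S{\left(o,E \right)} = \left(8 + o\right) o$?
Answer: $- \frac{165622337}{16404992} \approx -10.096$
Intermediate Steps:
$O{\left(P \right)} = 4 P^{2}$ ($O{\left(P \right)} = 2 P 2 P = 4 P^{2}$)
$S{\left(o,E \right)} = o \left(8 + o\right)$
$- \frac{37359}{S{\left(-64,-31 \right)}} + \frac{42035}{O{\left(-179 \right)}} = - \frac{37359}{\left(-64\right) \left(8 - 64\right)} + \frac{42035}{4 \left(-179\right)^{2}} = - \frac{37359}{\left(-64\right) \left(-56\right)} + \frac{42035}{4 \cdot 32041} = - \frac{37359}{3584} + \frac{42035}{128164} = \left(-37359\right) \frac{1}{3584} + 42035 \cdot \frac{1}{128164} = - \frac{5337}{512} + \frac{42035}{128164} = - \frac{165622337}{16404992}$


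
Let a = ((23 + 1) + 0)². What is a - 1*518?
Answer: 58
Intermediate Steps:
a = 576 (a = (24 + 0)² = 24² = 576)
a - 1*518 = 576 - 1*518 = 576 - 518 = 58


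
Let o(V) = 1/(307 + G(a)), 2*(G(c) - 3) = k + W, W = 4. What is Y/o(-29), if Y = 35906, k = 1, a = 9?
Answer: 11220625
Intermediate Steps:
G(c) = 11/2 (G(c) = 3 + (1 + 4)/2 = 3 + (½)*5 = 3 + 5/2 = 11/2)
o(V) = 2/625 (o(V) = 1/(307 + 11/2) = 1/(625/2) = 2/625)
Y/o(-29) = 35906/(2/625) = 35906*(625/2) = 11220625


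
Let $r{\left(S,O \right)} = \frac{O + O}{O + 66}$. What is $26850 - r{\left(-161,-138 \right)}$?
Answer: $\frac{161077}{6} \approx 26846.0$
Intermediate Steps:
$r{\left(S,O \right)} = \frac{2 O}{66 + O}$
$26850 - r{\left(-161,-138 \right)} = 26850 - 2 \left(-138\right) \frac{1}{66 - 138} = 26850 - 2 \left(-138\right) \frac{1}{-72} = 26850 - 2 \left(-138\right) \left(- \frac{1}{72}\right) = 26850 - \frac{23}{6} = \frac{161077}{6}$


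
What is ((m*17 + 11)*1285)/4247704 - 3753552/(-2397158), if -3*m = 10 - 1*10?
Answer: 7988930836469/5091208812616 ≈ 1.5692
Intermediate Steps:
m = 0 (m = -(10 - 1*10)/3 = -(10 - 10)/3 = -1/3*0 = 0)
((m*17 + 11)*1285)/4247704 - 3753552/(-2397158) = ((0*17 + 11)*1285)/4247704 - 3753552/(-2397158) = ((0 + 11)*1285)*(1/4247704) - 3753552*(-1/2397158) = (11*1285)*(1/4247704) + 1876776/1198579 = 14135*(1/4247704) + 1876776/1198579 = 14135/4247704 + 1876776/1198579 = 7988930836469/5091208812616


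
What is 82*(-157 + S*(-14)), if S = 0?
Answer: -12874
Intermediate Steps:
82*(-157 + S*(-14)) = 82*(-157 + 0*(-14)) = 82*(-157 + 0) = 82*(-157) = -12874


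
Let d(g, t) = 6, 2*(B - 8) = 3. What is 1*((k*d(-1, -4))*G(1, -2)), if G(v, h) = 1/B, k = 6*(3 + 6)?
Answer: 648/19 ≈ 34.105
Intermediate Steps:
B = 19/2 (B = 8 + (½)*3 = 8 + 3/2 = 19/2 ≈ 9.5000)
k = 54 (k = 6*9 = 54)
G(v, h) = 2/19 (G(v, h) = 1/(19/2) = 2/19)
1*((k*d(-1, -4))*G(1, -2)) = 1*((54*6)*(2/19)) = 1*(324*(2/19)) = 1*(648/19) = 648/19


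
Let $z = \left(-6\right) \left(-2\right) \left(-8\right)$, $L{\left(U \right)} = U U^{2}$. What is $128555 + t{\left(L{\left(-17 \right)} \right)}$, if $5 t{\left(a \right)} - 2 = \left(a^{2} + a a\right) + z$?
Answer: $\frac{48917819}{5} \approx 9.7836 \cdot 10^{6}$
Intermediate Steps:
$L{\left(U \right)} = U^{3}$
$z = -96$ ($z = 12 \left(-8\right) = -96$)
$t{\left(a \right)} = - \frac{94}{5} + \frac{2 a^{2}}{5}$ ($t{\left(a \right)} = \frac{2}{5} + \frac{\left(a^{2} + a a\right) - 96}{5} = \frac{2}{5} + \frac{\left(a^{2} + a^{2}\right) - 96}{5} = \frac{2}{5} + \frac{2 a^{2} - 96}{5} = \frac{2}{5} + \frac{-96 + 2 a^{2}}{5} = \frac{2}{5} + \left(- \frac{96}{5} + \frac{2 a^{2}}{5}\right) = - \frac{94}{5} + \frac{2 a^{2}}{5}$)
$128555 + t{\left(L{\left(-17 \right)} \right)} = 128555 - \left(\frac{94}{5} - \frac{2 \left(\left(-17\right)^{3}\right)^{2}}{5}\right) = 128555 - \left(\frac{94}{5} - \frac{2 \left(-4913\right)^{2}}{5}\right) = 128555 + \left(- \frac{94}{5} + \frac{2}{5} \cdot 24137569\right) = 128555 + \left(- \frac{94}{5} + \frac{48275138}{5}\right) = 128555 + \frac{48275044}{5} = \frac{48917819}{5}$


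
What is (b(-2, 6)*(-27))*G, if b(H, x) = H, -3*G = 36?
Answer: -648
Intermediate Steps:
G = -12 (G = -⅓*36 = -12)
(b(-2, 6)*(-27))*G = -2*(-27)*(-12) = 54*(-12) = -648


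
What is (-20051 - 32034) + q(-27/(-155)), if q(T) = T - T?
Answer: -52085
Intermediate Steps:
q(T) = 0
(-20051 - 32034) + q(-27/(-155)) = (-20051 - 32034) + 0 = -52085 + 0 = -52085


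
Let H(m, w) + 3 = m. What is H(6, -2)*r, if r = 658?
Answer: 1974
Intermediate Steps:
H(m, w) = -3 + m
H(6, -2)*r = (-3 + 6)*658 = 3*658 = 1974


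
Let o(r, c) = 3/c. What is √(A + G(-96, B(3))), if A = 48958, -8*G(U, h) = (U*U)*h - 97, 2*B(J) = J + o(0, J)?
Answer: 9*√9218/4 ≈ 216.02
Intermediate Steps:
B(J) = J/2 + 3/(2*J) (B(J) = (J + 3/J)/2 = J/2 + 3/(2*J))
G(U, h) = 97/8 - h*U²/8 (G(U, h) = -((U*U)*h - 97)/8 = -(U²*h - 97)/8 = -(h*U² - 97)/8 = -(-97 + h*U²)/8 = 97/8 - h*U²/8)
√(A + G(-96, B(3))) = √(48958 + (97/8 - ⅛*(½)*(3 + 3²)/3*(-96)²)) = √(48958 + (97/8 - ⅛*(½)*(⅓)*(3 + 9)*9216)) = √(48958 + (97/8 - ⅛*(½)*(⅓)*12*9216)) = √(48958 + (97/8 - ⅛*2*9216)) = √(48958 + (97/8 - 2304)) = √(48958 - 18335/8) = √(373329/8) = 9*√9218/4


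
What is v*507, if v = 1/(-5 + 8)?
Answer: 169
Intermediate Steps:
v = ⅓ (v = 1/3 = ⅓ ≈ 0.33333)
v*507 = (⅓)*507 = 169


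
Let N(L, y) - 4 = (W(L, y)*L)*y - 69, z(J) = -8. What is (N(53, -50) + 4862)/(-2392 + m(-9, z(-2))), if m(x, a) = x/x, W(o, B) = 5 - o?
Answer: -43999/797 ≈ -55.206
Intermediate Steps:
m(x, a) = 1
N(L, y) = -65 + L*y*(5 - L) (N(L, y) = 4 + (((5 - L)*L)*y - 69) = 4 + ((L*(5 - L))*y - 69) = 4 + (L*y*(5 - L) - 69) = 4 + (-69 + L*y*(5 - L)) = -65 + L*y*(5 - L))
(N(53, -50) + 4862)/(-2392 + m(-9, z(-2))) = ((-65 - 1*53*(-50)*(-5 + 53)) + 4862)/(-2392 + 1) = ((-65 - 1*53*(-50)*48) + 4862)/(-2391) = ((-65 + 127200) + 4862)*(-1/2391) = (127135 + 4862)*(-1/2391) = 131997*(-1/2391) = -43999/797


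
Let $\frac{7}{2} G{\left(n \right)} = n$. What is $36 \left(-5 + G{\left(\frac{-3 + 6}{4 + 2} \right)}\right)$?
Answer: $- \frac{1224}{7} \approx -174.86$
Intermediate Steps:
$G{\left(n \right)} = \frac{2 n}{7}$
$36 \left(-5 + G{\left(\frac{-3 + 6}{4 + 2} \right)}\right) = 36 \left(-5 + \frac{2 \frac{-3 + 6}{4 + 2}}{7}\right) = 36 \left(-5 + \frac{2 \cdot \frac{3}{6}}{7}\right) = 36 \left(-5 + \frac{2 \cdot 3 \cdot \frac{1}{6}}{7}\right) = 36 \left(-5 + \frac{2}{7} \cdot \frac{1}{2}\right) = 36 \left(-5 + \frac{1}{7}\right) = 36 \left(- \frac{34}{7}\right) = - \frac{1224}{7}$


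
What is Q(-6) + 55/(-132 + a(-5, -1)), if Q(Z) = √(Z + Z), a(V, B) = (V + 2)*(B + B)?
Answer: -55/126 + 2*I*√3 ≈ -0.43651 + 3.4641*I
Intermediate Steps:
a(V, B) = 2*B*(2 + V) (a(V, B) = (2 + V)*(2*B) = 2*B*(2 + V))
Q(Z) = √2*√Z (Q(Z) = √(2*Z) = √2*√Z)
Q(-6) + 55/(-132 + a(-5, -1)) = √2*√(-6) + 55/(-132 + 2*(-1)*(2 - 5)) = √2*(I*√6) + 55/(-132 + 2*(-1)*(-3)) = 2*I*√3 + 55/(-132 + 6) = 2*I*√3 + 55/(-126) = 2*I*√3 + 55*(-1/126) = 2*I*√3 - 55/126 = -55/126 + 2*I*√3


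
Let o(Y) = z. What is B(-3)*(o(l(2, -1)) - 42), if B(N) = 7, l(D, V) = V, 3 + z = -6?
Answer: -357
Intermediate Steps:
z = -9 (z = -3 - 6 = -9)
o(Y) = -9
B(-3)*(o(l(2, -1)) - 42) = 7*(-9 - 42) = 7*(-51) = -357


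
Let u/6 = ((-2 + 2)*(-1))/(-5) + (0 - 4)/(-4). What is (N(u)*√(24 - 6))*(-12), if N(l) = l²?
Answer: -1296*√2 ≈ -1832.8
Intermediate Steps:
u = 6 (u = 6*(((-2 + 2)*(-1))/(-5) + (0 - 4)/(-4)) = 6*((0*(-1))*(-⅕) - 4*(-¼)) = 6*(0*(-⅕) + 1) = 6*(0 + 1) = 6*1 = 6)
(N(u)*√(24 - 6))*(-12) = (6²*√(24 - 6))*(-12) = (36*√18)*(-12) = (36*(3*√2))*(-12) = (108*√2)*(-12) = -1296*√2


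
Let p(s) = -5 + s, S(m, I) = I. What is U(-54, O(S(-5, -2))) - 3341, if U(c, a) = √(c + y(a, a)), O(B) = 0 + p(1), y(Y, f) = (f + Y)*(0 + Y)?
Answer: -3341 + I*√22 ≈ -3341.0 + 4.6904*I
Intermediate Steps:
y(Y, f) = Y*(Y + f) (y(Y, f) = (Y + f)*Y = Y*(Y + f))
O(B) = -4 (O(B) = 0 + (-5 + 1) = 0 - 4 = -4)
U(c, a) = √(c + 2*a²) (U(c, a) = √(c + a*(a + a)) = √(c + a*(2*a)) = √(c + 2*a²))
U(-54, O(S(-5, -2))) - 3341 = √(-54 + 2*(-4)²) - 3341 = √(-54 + 2*16) - 3341 = √(-54 + 32) - 3341 = √(-22) - 3341 = I*√22 - 3341 = -3341 + I*√22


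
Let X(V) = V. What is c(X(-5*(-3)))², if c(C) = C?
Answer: 225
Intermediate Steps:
c(X(-5*(-3)))² = (-5*(-3))² = 15² = 225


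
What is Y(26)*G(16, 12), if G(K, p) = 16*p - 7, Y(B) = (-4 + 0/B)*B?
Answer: -19240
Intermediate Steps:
Y(B) = -4*B (Y(B) = (-4 + 0)*B = -4*B)
G(K, p) = -7 + 16*p
Y(26)*G(16, 12) = (-4*26)*(-7 + 16*12) = -104*(-7 + 192) = -104*185 = -19240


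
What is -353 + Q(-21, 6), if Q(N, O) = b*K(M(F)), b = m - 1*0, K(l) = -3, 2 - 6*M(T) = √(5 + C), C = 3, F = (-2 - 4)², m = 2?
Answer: -359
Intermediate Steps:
F = 36 (F = (-6)² = 36)
M(T) = ⅓ - √2/3 (M(T) = ⅓ - √(5 + 3)/6 = ⅓ - √2/3)
b = 2 (b = 2 - 1*0 = 2 + 0 = 2)
Q(N, O) = -6 (Q(N, O) = 2*(-3) = -6)
-353 + Q(-21, 6) = -353 - 6 = -359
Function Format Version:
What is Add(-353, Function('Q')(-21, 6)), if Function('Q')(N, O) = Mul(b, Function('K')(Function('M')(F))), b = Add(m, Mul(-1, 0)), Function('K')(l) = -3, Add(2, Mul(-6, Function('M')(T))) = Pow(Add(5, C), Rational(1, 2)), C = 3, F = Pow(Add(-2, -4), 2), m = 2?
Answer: -359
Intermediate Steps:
F = 36 (F = Pow(-6, 2) = 36)
Function('M')(T) = Add(Rational(1, 3), Mul(Rational(-1, 3), Pow(2, Rational(1, 2)))) (Function('M')(T) = Add(Rational(1, 3), Mul(Rational(-1, 6), Pow(Add(5, 3), Rational(1, 2)))) = Add(Rational(1, 3), Mul(Rational(-1, 6), Pow(8, Rational(1, 2)))) = Add(Rational(1, 3), Mul(Rational(-1, 6), Mul(2, Pow(2, Rational(1, 2))))) = Add(Rational(1, 3), Mul(Rational(-1, 3), Pow(2, Rational(1, 2)))))
b = 2 (b = Add(2, Mul(-1, 0)) = Add(2, 0) = 2)
Function('Q')(N, O) = -6 (Function('Q')(N, O) = Mul(2, -3) = -6)
Add(-353, Function('Q')(-21, 6)) = Add(-353, -6) = -359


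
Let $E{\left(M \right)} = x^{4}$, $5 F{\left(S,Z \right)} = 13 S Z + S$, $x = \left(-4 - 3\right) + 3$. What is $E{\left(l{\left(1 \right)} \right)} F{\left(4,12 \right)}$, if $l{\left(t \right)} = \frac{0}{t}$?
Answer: $\frac{160768}{5} \approx 32154.0$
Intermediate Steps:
$x = -4$ ($x = \left(-4 - 3\right) + 3 = -7 + 3 = -4$)
$F{\left(S,Z \right)} = \frac{S}{5} + \frac{13 S Z}{5}$ ($F{\left(S,Z \right)} = \frac{13 S Z + S}{5} = \frac{S + 13 S Z}{5} = \frac{S}{5} + \frac{13 S Z}{5}$)
$l{\left(t \right)} = 0$
$E{\left(M \right)} = 256$ ($E{\left(M \right)} = \left(-4\right)^{4} = 256$)
$E{\left(l{\left(1 \right)} \right)} F{\left(4,12 \right)} = 256 \cdot \frac{1}{5} \cdot 4 \left(1 + 13 \cdot 12\right) = 256 \cdot \frac{1}{5} \cdot 4 \left(1 + 156\right) = 256 \cdot \frac{1}{5} \cdot 4 \cdot 157 = 256 \cdot \frac{628}{5} = \frac{160768}{5}$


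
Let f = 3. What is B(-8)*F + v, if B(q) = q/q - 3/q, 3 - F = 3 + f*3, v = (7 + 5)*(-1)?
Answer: -195/8 ≈ -24.375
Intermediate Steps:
v = -12 (v = 12*(-1) = -12)
F = -9 (F = 3 - (3 + 3*3) = 3 - (3 + 9) = 3 - 1*12 = 3 - 12 = -9)
B(q) = 1 - 3/q
B(-8)*F + v = ((-3 - 8)/(-8))*(-9) - 12 = -⅛*(-11)*(-9) - 12 = (11/8)*(-9) - 12 = -99/8 - 12 = -195/8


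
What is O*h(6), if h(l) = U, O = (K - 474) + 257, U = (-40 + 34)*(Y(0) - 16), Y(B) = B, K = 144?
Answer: -7008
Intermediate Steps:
U = 96 (U = (-40 + 34)*(0 - 16) = -6*(-16) = 96)
O = -73 (O = (144 - 474) + 257 = -330 + 257 = -73)
h(l) = 96
O*h(6) = -73*96 = -7008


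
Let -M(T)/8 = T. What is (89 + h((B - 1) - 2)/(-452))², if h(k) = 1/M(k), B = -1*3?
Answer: 3728540869249/470716416 ≈ 7921.0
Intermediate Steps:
B = -3
M(T) = -8*T
h(k) = -1/(8*k) (h(k) = 1/(-8*k) = -1/(8*k))
(89 + h((B - 1) - 2)/(-452))² = (89 - 1/(8*((-3 - 1) - 2))/(-452))² = (89 - 1/(8*(-4 - 2))*(-1/452))² = (89 - ⅛/(-6)*(-1/452))² = (89 - ⅛*(-⅙)*(-1/452))² = (89 + (1/48)*(-1/452))² = (89 - 1/21696)² = (1930943/21696)² = 3728540869249/470716416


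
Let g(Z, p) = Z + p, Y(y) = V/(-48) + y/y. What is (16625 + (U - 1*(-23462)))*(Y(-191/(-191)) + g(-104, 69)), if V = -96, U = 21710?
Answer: -1977504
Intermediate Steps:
Y(y) = 3 (Y(y) = -96/(-48) + y/y = -96*(-1/48) + 1 = 2 + 1 = 3)
(16625 + (U - 1*(-23462)))*(Y(-191/(-191)) + g(-104, 69)) = (16625 + (21710 - 1*(-23462)))*(3 + (-104 + 69)) = (16625 + (21710 + 23462))*(3 - 35) = (16625 + 45172)*(-32) = 61797*(-32) = -1977504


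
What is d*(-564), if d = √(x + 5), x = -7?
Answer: -564*I*√2 ≈ -797.62*I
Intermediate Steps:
d = I*√2 (d = √(-7 + 5) = √(-2) = I*√2 ≈ 1.4142*I)
d*(-564) = (I*√2)*(-564) = -564*I*√2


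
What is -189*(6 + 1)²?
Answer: -9261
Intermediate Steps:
-189*(6 + 1)² = -189*7² = -189*49 = -9261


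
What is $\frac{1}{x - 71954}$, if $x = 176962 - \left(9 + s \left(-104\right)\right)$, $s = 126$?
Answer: $\frac{1}{118103} \approx 8.4672 \cdot 10^{-6}$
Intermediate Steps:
$x = 190057$ ($x = 176962 - \left(9 + 126 \left(-104\right)\right) = 176962 - \left(9 - 13104\right) = 176962 - -13095 = 176962 + 13095 = 190057$)
$\frac{1}{x - 71954} = \frac{1}{190057 - 71954} = \frac{1}{118103}$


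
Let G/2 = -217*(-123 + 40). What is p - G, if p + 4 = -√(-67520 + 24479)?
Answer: -36026 - I*√43041 ≈ -36026.0 - 207.46*I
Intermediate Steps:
G = 36022 (G = 2*(-217*(-123 + 40)) = 2*(-217*(-83)) = 2*18011 = 36022)
p = -4 - I*√43041 (p = -4 - √(-67520 + 24479) = -4 - √(-43041) = -4 - I*√43041 ≈ -4.0 - 207.46*I)
p - G = (-4 - I*√43041) - 1*36022 = (-4 - I*√43041) - 36022 = -36026 - I*√43041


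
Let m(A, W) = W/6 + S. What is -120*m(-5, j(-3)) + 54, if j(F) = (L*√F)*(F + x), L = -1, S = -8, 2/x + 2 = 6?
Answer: 1014 - 50*I*√3 ≈ 1014.0 - 86.603*I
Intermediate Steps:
x = ½ (x = 2/(-2 + 6) = 2/4 = 2*(¼) = ½ ≈ 0.50000)
j(F) = -√F*(½ + F) (j(F) = (-√F)*(F + ½) = (-√F)*(½ + F) = -√F*(½ + F))
m(A, W) = -8 + W/6 (m(A, W) = W/6 - 8 = -8 + W/6)
-120*m(-5, j(-3)) + 54 = -120*(-8 + (√(-3)*(-½ - 1*(-3)))/6) + 54 = -120*(-8 + ((I*√3)*(-½ + 3))/6) + 54 = -120*(-8 + ((I*√3)*(5/2))/6) + 54 = -120*(-8 + (5*I*√3/2)/6) + 54 = -120*(-8 + 5*I*√3/12) + 54 = (960 - 50*I*√3) + 54 = 1014 - 50*I*√3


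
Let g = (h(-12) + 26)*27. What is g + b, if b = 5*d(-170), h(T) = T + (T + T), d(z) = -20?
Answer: -370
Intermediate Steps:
h(T) = 3*T (h(T) = T + 2*T = 3*T)
b = -100 (b = 5*(-20) = -100)
g = -270 (g = (3*(-12) + 26)*27 = (-36 + 26)*27 = -10*27 = -270)
g + b = -270 - 100 = -370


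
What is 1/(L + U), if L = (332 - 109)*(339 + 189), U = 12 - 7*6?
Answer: 1/117714 ≈ 8.4952e-6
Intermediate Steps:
U = -30 (U = 12 - 42 = -30)
L = 117744 (L = 223*528 = 117744)
1/(L + U) = 1/(117744 - 30) = 1/117714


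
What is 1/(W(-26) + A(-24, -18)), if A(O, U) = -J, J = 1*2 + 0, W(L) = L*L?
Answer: 1/674 ≈ 0.0014837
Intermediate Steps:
W(L) = L**2
J = 2 (J = 2 + 0 = 2)
A(O, U) = -2 (A(O, U) = -1*2 = -2)
1/(W(-26) + A(-24, -18)) = 1/((-26)**2 - 2) = 1/(676 - 2) = 1/674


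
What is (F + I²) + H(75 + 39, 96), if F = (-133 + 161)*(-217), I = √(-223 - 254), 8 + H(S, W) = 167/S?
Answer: -747787/114 ≈ -6559.5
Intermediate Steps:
H(S, W) = -8 + 167/S
I = 3*I*√53 (I = √(-477) = 3*I*√53 ≈ 21.84*I)
F = -6076 (F = 28*(-217) = -6076)
(F + I²) + H(75 + 39, 96) = (-6076 + (3*I*√53)²) + (-8 + 167/(75 + 39)) = (-6076 - 477) + (-8 + 167/114) = -6553 + (-8 + 167*(1/114)) = -6553 + (-8 + 167/114) = -6553 - 745/114 = -747787/114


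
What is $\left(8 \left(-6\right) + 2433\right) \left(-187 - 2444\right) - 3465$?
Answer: $-6278400$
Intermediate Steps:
$\left(8 \left(-6\right) + 2433\right) \left(-187 - 2444\right) - 3465 = \left(-48 + 2433\right) \left(-2631\right) - 3465 = 2385 \left(-2631\right) - 3465 = -6274935 - 3465 = -6278400$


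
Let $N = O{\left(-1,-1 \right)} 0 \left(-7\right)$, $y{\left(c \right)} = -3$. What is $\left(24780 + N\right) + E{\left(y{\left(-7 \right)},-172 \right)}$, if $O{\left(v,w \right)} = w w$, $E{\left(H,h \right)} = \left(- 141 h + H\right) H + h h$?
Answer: $-18383$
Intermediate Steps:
$E{\left(H,h \right)} = h^{2} + H \left(H - 141 h\right)$ ($E{\left(H,h \right)} = \left(H - 141 h\right) H + h^{2} = H \left(H - 141 h\right) + h^{2} = h^{2} + H \left(H - 141 h\right)$)
$O{\left(v,w \right)} = w^{2}$
$N = 0$ ($N = \left(-1\right)^{2} \cdot 0 \left(-7\right) = 1 \cdot 0 \left(-7\right) = 0 \left(-7\right) = 0$)
$\left(24780 + N\right) + E{\left(y{\left(-7 \right)},-172 \right)} = \left(24780 + 0\right) + \left(\left(-3\right)^{2} + \left(-172\right)^{2} - \left(-423\right) \left(-172\right)\right) = 24780 + \left(9 + 29584 - 72756\right) = 24780 - 43163 = -18383$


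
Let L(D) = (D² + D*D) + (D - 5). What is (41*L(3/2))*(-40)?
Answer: -1640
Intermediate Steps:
L(D) = -5 + D + 2*D² (L(D) = (D² + D²) + (-5 + D) = 2*D² + (-5 + D) = -5 + D + 2*D²)
(41*L(3/2))*(-40) = (41*(-5 + 3/2 + 2*(3/2)²))*(-40) = (41*(-5 + 3/2 + 2*(9/4)))*(-40) = (41*(-5 + 3/2 + 9/2))*(-40) = (41*1)*(-40) = 41*(-40) = -1640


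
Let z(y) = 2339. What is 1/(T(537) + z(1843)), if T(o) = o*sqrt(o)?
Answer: -2339/149383232 + 537*sqrt(537)/149383232 ≈ 6.7645e-5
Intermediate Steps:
T(o) = o**(3/2)
1/(T(537) + z(1843)) = 1/(537**(3/2) + 2339) = 1/(537*sqrt(537) + 2339) = 1/(2339 + 537*sqrt(537))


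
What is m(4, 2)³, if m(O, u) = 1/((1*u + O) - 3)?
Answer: 1/27 ≈ 0.037037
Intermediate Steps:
m(O, u) = 1/(-3 + O + u) (m(O, u) = 1/((u + O) - 3) = 1/((O + u) - 3) = 1/(-3 + O + u))
m(4, 2)³ = (1/(-3 + 4 + 2))³ = (1/3)³ = (⅓)³ = 1/27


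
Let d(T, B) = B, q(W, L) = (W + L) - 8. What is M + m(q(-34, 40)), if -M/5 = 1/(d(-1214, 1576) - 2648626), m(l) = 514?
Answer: 272116741/529410 ≈ 514.00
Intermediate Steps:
q(W, L) = -8 + L + W (q(W, L) = (L + W) - 8 = -8 + L + W)
M = 1/529410 (M = -5/(1576 - 2648626) = -5/(-2647050) = -5*(-1/2647050) = 1/529410 ≈ 1.8889e-6)
M + m(q(-34, 40)) = 1/529410 + 514 = 272116741/529410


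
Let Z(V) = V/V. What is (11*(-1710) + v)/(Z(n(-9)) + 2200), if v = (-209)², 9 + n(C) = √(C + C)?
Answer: 24871/2201 ≈ 11.300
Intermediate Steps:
n(C) = -9 + √2*√C (n(C) = -9 + √(C + C) = -9 + √(2*C) = -9 + √2*√C)
Z(V) = 1
v = 43681
(11*(-1710) + v)/(Z(n(-9)) + 2200) = (11*(-1710) + 43681)/(1 + 2200) = (-18810 + 43681)/2201 = 24871*(1/2201) = 24871/2201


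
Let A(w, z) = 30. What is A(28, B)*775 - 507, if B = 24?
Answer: 22743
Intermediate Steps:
A(28, B)*775 - 507 = 30*775 - 507 = 23250 - 507 = 22743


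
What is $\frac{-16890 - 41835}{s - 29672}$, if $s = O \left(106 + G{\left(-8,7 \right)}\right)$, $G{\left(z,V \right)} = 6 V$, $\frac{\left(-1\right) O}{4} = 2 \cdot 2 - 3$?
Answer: $\frac{19575}{10088} \approx 1.9404$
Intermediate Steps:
$O = -4$ ($O = - 4 \left(2 \cdot 2 - 3\right) = - 4 \left(4 - 3\right) = \left(-4\right) 1 = -4$)
$s = -592$ ($s = - 4 \left(106 + 6 \cdot 7\right) = - 4 \left(106 + 42\right) = \left(-4\right) 148 = -592$)
$\frac{-16890 - 41835}{s - 29672} = \frac{-16890 - 41835}{-592 - 29672} = - \frac{58725}{-592 - 29672} = - \frac{58725}{-30264} = \left(-58725\right) \left(- \frac{1}{30264}\right) = \frac{19575}{10088}$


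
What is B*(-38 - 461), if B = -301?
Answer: 150199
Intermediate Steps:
B*(-38 - 461) = -301*(-38 - 461) = -301*(-499) = 150199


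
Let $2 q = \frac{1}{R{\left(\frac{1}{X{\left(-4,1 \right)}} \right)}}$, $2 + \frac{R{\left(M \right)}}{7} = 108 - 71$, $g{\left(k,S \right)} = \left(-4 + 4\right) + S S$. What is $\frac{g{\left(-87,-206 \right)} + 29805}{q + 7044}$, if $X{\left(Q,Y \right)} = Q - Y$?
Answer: $\frac{35398090}{3451561} \approx 10.256$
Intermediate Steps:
$g{\left(k,S \right)} = S^{2}$ ($g{\left(k,S \right)} = 0 + S^{2} = S^{2}$)
$R{\left(M \right)} = 245$ ($R{\left(M \right)} = -14 + 7 \left(108 - 71\right) = -14 + 7 \cdot 37 = -14 + 259 = 245$)
$q = \frac{1}{490}$ ($q = \frac{1}{2 \cdot 245} = \frac{1}{2} \cdot \frac{1}{245} = \frac{1}{490} \approx 0.0020408$)
$\frac{g{\left(-87,-206 \right)} + 29805}{q + 7044} = \frac{\left(-206\right)^{2} + 29805}{\frac{1}{490} + 7044} = \frac{42436 + 29805}{\frac{3451561}{490}} = 72241 \cdot \frac{490}{3451561} = \frac{35398090}{3451561}$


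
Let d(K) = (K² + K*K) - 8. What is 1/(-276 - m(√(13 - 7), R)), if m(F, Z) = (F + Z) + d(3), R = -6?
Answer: -140/39197 + √6/78394 ≈ -0.0035405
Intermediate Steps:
d(K) = -8 + 2*K² (d(K) = (K² + K²) - 8 = 2*K² - 8 = -8 + 2*K²)
m(F, Z) = 10 + F + Z (m(F, Z) = (F + Z) + (-8 + 2*3²) = (F + Z) + (-8 + 2*9) = (F + Z) + (-8 + 18) = (F + Z) + 10 = 10 + F + Z)
1/(-276 - m(√(13 - 7), R)) = 1/(-276 - (10 + √(13 - 7) - 6)) = 1/(-276 - (10 + √6 - 6)) = 1/(-276 - (4 + √6)) = 1/(-276 + (-4 - √6)) = 1/(-280 - √6)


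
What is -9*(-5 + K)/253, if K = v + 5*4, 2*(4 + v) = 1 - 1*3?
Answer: -90/253 ≈ -0.35573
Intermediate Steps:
v = -5 (v = -4 + (1 - 1*3)/2 = -4 + (1 - 3)/2 = -4 + (1/2)*(-2) = -4 - 1 = -5)
K = 15 (K = -5 + 5*4 = -5 + 20 = 15)
-9*(-5 + K)/253 = -9*(-5 + 15)/253 = -9*10*(1/253) = -90*1/253 = -90/253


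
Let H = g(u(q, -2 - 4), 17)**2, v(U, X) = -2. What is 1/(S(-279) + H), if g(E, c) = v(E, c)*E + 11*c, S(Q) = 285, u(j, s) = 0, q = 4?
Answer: 1/35254 ≈ 2.8366e-5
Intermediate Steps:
g(E, c) = -2*E + 11*c
H = 34969 (H = (-2*0 + 11*17)**2 = (0 + 187)**2 = 187**2 = 34969)
1/(S(-279) + H) = 1/(285 + 34969) = 1/35254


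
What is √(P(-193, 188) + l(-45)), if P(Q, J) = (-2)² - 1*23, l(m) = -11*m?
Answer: 2*√119 ≈ 21.817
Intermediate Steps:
P(Q, J) = -19 (P(Q, J) = 4 - 23 = -19)
√(P(-193, 188) + l(-45)) = √(-19 - 11*(-45)) = √(-19 + 495) = √476 = 2*√119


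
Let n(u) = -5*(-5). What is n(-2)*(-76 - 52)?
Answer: -3200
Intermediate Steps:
n(u) = 25
n(-2)*(-76 - 52) = 25*(-76 - 52) = 25*(-128) = -3200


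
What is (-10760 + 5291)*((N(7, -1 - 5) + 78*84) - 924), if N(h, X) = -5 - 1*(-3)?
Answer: -30768594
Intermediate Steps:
N(h, X) = -2 (N(h, X) = -5 + 3 = -2)
(-10760 + 5291)*((N(7, -1 - 5) + 78*84) - 924) = (-10760 + 5291)*((-2 + 78*84) - 924) = -5469*((-2 + 6552) - 924) = -5469*(6550 - 924) = -5469*5626 = -30768594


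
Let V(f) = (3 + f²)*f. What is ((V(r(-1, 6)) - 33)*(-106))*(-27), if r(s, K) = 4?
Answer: 123066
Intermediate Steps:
V(f) = f*(3 + f²)
((V(r(-1, 6)) - 33)*(-106))*(-27) = ((4*(3 + 4²) - 33)*(-106))*(-27) = ((4*(3 + 16) - 33)*(-106))*(-27) = ((4*19 - 33)*(-106))*(-27) = ((76 - 33)*(-106))*(-27) = (43*(-106))*(-27) = -4558*(-27) = 123066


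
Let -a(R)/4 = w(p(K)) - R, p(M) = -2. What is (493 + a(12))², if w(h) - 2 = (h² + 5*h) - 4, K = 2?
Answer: 328329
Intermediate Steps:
w(h) = -2 + h² + 5*h (w(h) = 2 + ((h² + 5*h) - 4) = 2 + (-4 + h² + 5*h) = -2 + h² + 5*h)
a(R) = 32 + 4*R (a(R) = -4*((-2 + (-2)² + 5*(-2)) - R) = -4*((-2 + 4 - 10) - R) = -4*(-8 - R) = 32 + 4*R)
(493 + a(12))² = (493 + (32 + 4*12))² = (493 + (32 + 48))² = (493 + 80)² = 573² = 328329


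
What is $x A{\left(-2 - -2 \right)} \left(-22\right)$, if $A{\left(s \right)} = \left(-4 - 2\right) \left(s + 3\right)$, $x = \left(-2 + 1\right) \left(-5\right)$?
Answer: $1980$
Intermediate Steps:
$x = 5$ ($x = \left(-1\right) \left(-5\right) = 5$)
$A{\left(s \right)} = -18 - 6 s$ ($A{\left(s \right)} = - 6 \left(3 + s\right) = -18 - 6 s$)
$x A{\left(-2 - -2 \right)} \left(-22\right) = 5 \left(-18 - 6 \left(-2 - -2\right)\right) \left(-22\right) = 5 \left(-18 - 6 \left(-2 + 2\right)\right) \left(-22\right) = 5 \left(-18 - 0\right) \left(-22\right) = 5 \left(-18 + 0\right) \left(-22\right) = 5 \left(-18\right) \left(-22\right) = \left(-90\right) \left(-22\right) = 1980$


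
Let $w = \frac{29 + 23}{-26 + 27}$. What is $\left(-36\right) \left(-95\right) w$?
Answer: $177840$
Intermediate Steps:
$w = 52$ ($w = \frac{52}{1} = 52 \cdot 1 = 52$)
$\left(-36\right) \left(-95\right) w = \left(-36\right) \left(-95\right) 52 = 3420 \cdot 52 = 177840$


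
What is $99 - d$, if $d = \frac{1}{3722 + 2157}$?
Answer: $\frac{582020}{5879} \approx 99.0$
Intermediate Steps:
$d = \frac{1}{5879} \approx 0.0001701$
$99 - d = 99 - \frac{1}{5879} = \frac{582020}{5879}$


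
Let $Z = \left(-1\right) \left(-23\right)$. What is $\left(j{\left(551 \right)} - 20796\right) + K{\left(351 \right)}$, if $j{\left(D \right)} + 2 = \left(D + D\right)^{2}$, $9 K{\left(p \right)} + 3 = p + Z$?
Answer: $\frac{10742825}{9} \approx 1.1936 \cdot 10^{6}$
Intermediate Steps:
$Z = 23$
$K{\left(p \right)} = \frac{20}{9} + \frac{p}{9}$ ($K{\left(p \right)} = - \frac{1}{3} + \frac{p + 23}{9} = - \frac{1}{3} + \frac{23 + p}{9} = - \frac{1}{3} + \left(\frac{23}{9} + \frac{p}{9}\right) = \frac{20}{9} + \frac{p}{9}$)
$j{\left(D \right)} = -2 + 4 D^{2}$ ($j{\left(D \right)} = -2 + \left(D + D\right)^{2} = -2 + \left(2 D\right)^{2} = -2 + 4 D^{2}$)
$\left(j{\left(551 \right)} - 20796\right) + K{\left(351 \right)} = \left(\left(-2 + 4 \cdot 551^{2}\right) - 20796\right) + \left(\frac{20}{9} + \frac{1}{9} \cdot 351\right) = \left(\left(-2 + 4 \cdot 303601\right) - 20796\right) + \left(\frac{20}{9} + 39\right) = \left(\left(-2 + 1214404\right) - 20796\right) + \frac{371}{9} = \left(1214402 - 20796\right) + \frac{371}{9} = 1193606 + \frac{371}{9} = \frac{10742825}{9}$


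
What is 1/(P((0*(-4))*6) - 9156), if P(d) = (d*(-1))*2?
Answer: -1/9156 ≈ -0.00010922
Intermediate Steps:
P(d) = -2*d (P(d) = -d*2 = -2*d)
1/(P((0*(-4))*6) - 9156) = 1/(-2*0*(-4)*6 - 9156) = 1/(-0*6 - 9156) = 1/(-2*0 - 9156) = 1/(0 - 9156) = 1/(-9156) = -1/9156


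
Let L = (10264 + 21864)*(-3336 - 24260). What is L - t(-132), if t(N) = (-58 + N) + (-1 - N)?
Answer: -886604229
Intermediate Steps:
t(N) = -59
L = -886604288 (L = 32128*(-27596) = -886604288)
L - t(-132) = -886604288 - 1*(-59) = -886604288 + 59 = -886604229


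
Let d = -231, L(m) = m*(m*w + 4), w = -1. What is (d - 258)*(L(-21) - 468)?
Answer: 485577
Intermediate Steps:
L(m) = m*(4 - m) (L(m) = m*(m*(-1) + 4) = m*(-m + 4) = m*(4 - m))
(d - 258)*(L(-21) - 468) = (-231 - 258)*(-21*(4 - 1*(-21)) - 468) = -489*(-21*(4 + 21) - 468) = -489*(-21*25 - 468) = -489*(-525 - 468) = -489*(-993) = 485577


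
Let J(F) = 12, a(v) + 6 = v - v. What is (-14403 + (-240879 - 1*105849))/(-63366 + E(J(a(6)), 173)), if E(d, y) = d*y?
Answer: 120377/20430 ≈ 5.8922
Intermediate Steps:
a(v) = -6 (a(v) = -6 + (v - v) = -6 + 0 = -6)
(-14403 + (-240879 - 1*105849))/(-63366 + E(J(a(6)), 173)) = (-14403 + (-240879 - 1*105849))/(-63366 + 12*173) = (-14403 + (-240879 - 105849))/(-63366 + 2076) = (-14403 - 346728)/(-61290) = -361131*(-1/61290) = 120377/20430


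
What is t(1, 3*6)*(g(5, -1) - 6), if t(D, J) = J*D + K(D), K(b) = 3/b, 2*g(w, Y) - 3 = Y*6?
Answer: -315/2 ≈ -157.50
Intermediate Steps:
g(w, Y) = 3/2 + 3*Y (g(w, Y) = 3/2 + (Y*6)/2 = 3/2 + (6*Y)/2 = 3/2 + 3*Y)
t(D, J) = 3/D + D*J (t(D, J) = J*D + 3/D = D*J + 3/D = 3/D + D*J)
t(1, 3*6)*(g(5, -1) - 6) = (3/1 + 1*(3*6))*((3/2 + 3*(-1)) - 6) = (3*1 + 1*18)*((3/2 - 3) - 6) = (3 + 18)*(-3/2 - 6) = 21*(-15/2) = -315/2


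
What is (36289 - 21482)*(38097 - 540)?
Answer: 556106499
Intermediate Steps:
(36289 - 21482)*(38097 - 540) = 14807*37557 = 556106499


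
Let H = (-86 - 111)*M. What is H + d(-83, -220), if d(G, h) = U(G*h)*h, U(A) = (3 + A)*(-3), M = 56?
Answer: 12042548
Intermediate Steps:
U(A) = -9 - 3*A
d(G, h) = h*(-9 - 3*G*h) (d(G, h) = (-9 - 3*G*h)*h = h*(-9 - 3*G*h))
H = -11032 (H = (-86 - 111)*56 = -197*56 = -11032)
H + d(-83, -220) = -11032 - 3*(-220)*(3 - 83*(-220)) = -11032 - 3*(-220)*(3 + 18260) = -11032 - 3*(-220)*18263 = -11032 + 12053580 = 12042548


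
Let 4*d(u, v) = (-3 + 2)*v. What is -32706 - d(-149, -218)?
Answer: -65521/2 ≈ -32761.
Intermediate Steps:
d(u, v) = -v/4 (d(u, v) = ((-3 + 2)*v)/4 = (-v)/4 = -v/4)
-32706 - d(-149, -218) = -32706 - (-1)*(-218)/4 = -32706 - 1*109/2 = -32706 - 109/2 = -65521/2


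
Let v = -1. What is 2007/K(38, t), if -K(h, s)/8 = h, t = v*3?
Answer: -2007/304 ≈ -6.6020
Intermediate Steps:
t = -3 (t = -1*3 = -3)
K(h, s) = -8*h
2007/K(38, t) = 2007/((-8*38)) = 2007/(-304) = 2007*(-1/304) = -2007/304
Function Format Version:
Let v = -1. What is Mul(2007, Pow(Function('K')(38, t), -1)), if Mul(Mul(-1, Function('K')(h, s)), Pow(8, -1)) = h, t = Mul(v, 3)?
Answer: Rational(-2007, 304) ≈ -6.6020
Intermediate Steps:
t = -3 (t = Mul(-1, 3) = -3)
Function('K')(h, s) = Mul(-8, h)
Mul(2007, Pow(Function('K')(38, t), -1)) = Mul(2007, Pow(Mul(-8, 38), -1)) = Mul(2007, Pow(-304, -1)) = Mul(2007, Rational(-1, 304)) = Rational(-2007, 304)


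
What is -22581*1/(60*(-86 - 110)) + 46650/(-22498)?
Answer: -966111/6299440 ≈ -0.15336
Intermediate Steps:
-22581*1/(60*(-86 - 110)) + 46650/(-22498) = -22581/(60*(-196)) + 46650*(-1/22498) = -22581/(-11760) - 23325/11249 = -22581*(-1/11760) - 23325/11249 = 7527/3920 - 23325/11249 = -966111/6299440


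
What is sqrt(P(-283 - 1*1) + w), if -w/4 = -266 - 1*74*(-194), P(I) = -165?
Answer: 5*I*sqrt(2261) ≈ 237.75*I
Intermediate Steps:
w = -56360 (w = -4*(-266 - 1*74*(-194)) = -4*(-266 - 74*(-194)) = -4*(-266 + 14356) = -4*14090 = -56360)
sqrt(P(-283 - 1*1) + w) = sqrt(-165 - 56360) = sqrt(-56525) = 5*I*sqrt(2261)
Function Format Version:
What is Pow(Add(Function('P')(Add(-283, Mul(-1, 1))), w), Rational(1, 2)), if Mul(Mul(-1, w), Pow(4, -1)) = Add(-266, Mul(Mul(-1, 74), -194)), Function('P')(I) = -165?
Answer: Mul(5, I, Pow(2261, Rational(1, 2))) ≈ Mul(237.75, I)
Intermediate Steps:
w = -56360 (w = Mul(-4, Add(-266, Mul(Mul(-1, 74), -194))) = Mul(-4, Add(-266, Mul(-74, -194))) = Mul(-4, Add(-266, 14356)) = Mul(-4, 14090) = -56360)
Pow(Add(Function('P')(Add(-283, Mul(-1, 1))), w), Rational(1, 2)) = Pow(Add(-165, -56360), Rational(1, 2)) = Pow(-56525, Rational(1, 2)) = Mul(5, I, Pow(2261, Rational(1, 2)))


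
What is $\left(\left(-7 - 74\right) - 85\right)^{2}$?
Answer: $27556$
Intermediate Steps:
$\left(\left(-7 - 74\right) - 85\right)^{2} = \left(-81 - 85\right)^{2} = \left(-166\right)^{2} = 27556$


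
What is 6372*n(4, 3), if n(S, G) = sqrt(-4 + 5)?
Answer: 6372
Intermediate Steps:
n(S, G) = 1 (n(S, G) = sqrt(1) = 1)
6372*n(4, 3) = 6372*1 = 6372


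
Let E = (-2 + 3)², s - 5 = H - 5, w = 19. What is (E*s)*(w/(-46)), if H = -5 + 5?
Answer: 0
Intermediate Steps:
H = 0
s = 0 (s = 5 + (0 - 5) = 5 - 5 = 0)
E = 1 (E = 1² = 1)
(E*s)*(w/(-46)) = (1*0)*(19/(-46)) = 0*(19*(-1/46)) = 0*(-19/46) = 0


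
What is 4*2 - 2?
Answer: 6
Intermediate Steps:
4*2 - 2 = 8 - 2 = 6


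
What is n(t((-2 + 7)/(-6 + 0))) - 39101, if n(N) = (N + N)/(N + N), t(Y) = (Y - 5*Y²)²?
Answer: -39100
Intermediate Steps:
n(N) = 1 (n(N) = (2*N)/((2*N)) = (2*N)*(1/(2*N)) = 1)
n(t((-2 + 7)/(-6 + 0))) - 39101 = 1 - 39101 = -39100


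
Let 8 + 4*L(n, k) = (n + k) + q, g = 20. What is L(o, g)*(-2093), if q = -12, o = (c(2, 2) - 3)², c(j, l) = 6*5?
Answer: -1525797/4 ≈ -3.8145e+5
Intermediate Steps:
c(j, l) = 30
o = 729 (o = (30 - 3)² = 27² = 729)
L(n, k) = -5 + k/4 + n/4 (L(n, k) = -2 + ((n + k) - 12)/4 = -2 + ((k + n) - 12)/4 = -2 + (-12 + k + n)/4 = -2 + (-3 + k/4 + n/4) = -5 + k/4 + n/4)
L(o, g)*(-2093) = (-5 + (¼)*20 + (¼)*729)*(-2093) = (-5 + 5 + 729/4)*(-2093) = (729/4)*(-2093) = -1525797/4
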